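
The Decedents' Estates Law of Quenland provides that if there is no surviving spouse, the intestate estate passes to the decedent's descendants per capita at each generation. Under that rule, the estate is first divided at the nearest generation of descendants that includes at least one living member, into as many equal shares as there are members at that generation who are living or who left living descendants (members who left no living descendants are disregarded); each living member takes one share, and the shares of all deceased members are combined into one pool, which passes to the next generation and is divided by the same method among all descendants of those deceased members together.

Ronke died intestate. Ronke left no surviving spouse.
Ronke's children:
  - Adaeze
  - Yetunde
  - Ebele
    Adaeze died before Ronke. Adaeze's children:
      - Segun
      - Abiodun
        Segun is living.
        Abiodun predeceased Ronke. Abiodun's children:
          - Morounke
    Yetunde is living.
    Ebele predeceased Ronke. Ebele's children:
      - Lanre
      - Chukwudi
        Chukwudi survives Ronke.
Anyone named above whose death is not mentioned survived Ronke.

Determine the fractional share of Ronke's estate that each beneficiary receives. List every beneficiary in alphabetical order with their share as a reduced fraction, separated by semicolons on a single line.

Chukwudi 1/6; Lanre 1/6; Morounke 1/6; Segun 1/6; Yetunde 1/3

There is no surviving spouse, so the entire estate passes to Ronke's descendants per capita at each generation.
At generation 1 (Adaeze, Yetunde, Ebele) there are 3 shares of (1)/3 = 1/3 each.
Living: Yetunde — each takes 1/3.
Deceased: Adaeze and Ebele. Their combined 2/3 is pooled and carried to generation 2.
At generation 2 (Segun, Abiodun, Lanre, Chukwudi) there are 4 shares of (2/3)/4 = 1/6 each.
Living: Segun, Lanre, and Chukwudi — each takes 1/6.
Deceased: Abiodun. That 1/6 share is carried to generation 3.
At generation 3 (Morounke) there are 1 shares of (1/6)/1 = 1/6 each.
Living: Morounke — each takes 1/6.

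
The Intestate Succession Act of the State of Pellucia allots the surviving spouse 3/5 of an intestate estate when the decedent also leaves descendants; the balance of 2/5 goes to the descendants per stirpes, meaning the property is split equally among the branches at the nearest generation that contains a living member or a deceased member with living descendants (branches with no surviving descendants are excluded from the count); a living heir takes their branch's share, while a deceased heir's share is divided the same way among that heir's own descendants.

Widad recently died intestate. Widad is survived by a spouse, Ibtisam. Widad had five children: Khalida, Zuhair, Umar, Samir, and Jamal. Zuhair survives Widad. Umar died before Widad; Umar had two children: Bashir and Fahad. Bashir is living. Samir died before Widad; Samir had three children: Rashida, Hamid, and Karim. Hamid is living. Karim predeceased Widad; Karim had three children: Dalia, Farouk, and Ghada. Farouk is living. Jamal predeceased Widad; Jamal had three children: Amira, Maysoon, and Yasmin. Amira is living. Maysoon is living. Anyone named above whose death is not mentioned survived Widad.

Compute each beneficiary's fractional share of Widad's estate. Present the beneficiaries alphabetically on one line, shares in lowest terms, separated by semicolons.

Ibtisam, as surviving spouse, takes 3/5.
The remaining 2/5 passes to Widad's descendants per stirpes.
The 2/5 is divided into 5 equal shares of 2/25 among Khalida, Zuhair, Umar, Samir, Jamal.
Khalida is living and takes 2/25.
Zuhair is living and takes 2/25.
Umar predeceased; the 2/25 allotted to Umar's branch passes to Umar's issue by representation.
The 2/25 is divided into 2 equal shares of 1/25 among Bashir, Fahad.
Bashir is living and takes 1/25.
Fahad is living and takes 1/25.
Samir predeceased; the 2/25 allotted to Samir's branch passes to Samir's issue by representation.
The 2/25 is divided into 3 equal shares of 2/75 among Rashida, Hamid, Karim.
Rashida is living and takes 2/75.
Hamid is living and takes 2/75.
Karim predeceased; the 2/75 allotted to Karim's branch passes to Karim's issue by representation.
The 2/75 is divided into 3 equal shares of 2/225 among Dalia, Farouk, Ghada.
Dalia is living and takes 2/225.
Farouk is living and takes 2/225.
Ghada is living and takes 2/225.
Jamal predeceased; the 2/25 allotted to Jamal's branch passes to Jamal's issue by representation.
The 2/25 is divided into 3 equal shares of 2/75 among Amira, Maysoon, Yasmin.
Amira is living and takes 2/75.
Maysoon is living and takes 2/75.
Yasmin is living and takes 2/75.

Amira 2/75; Bashir 1/25; Dalia 2/225; Fahad 1/25; Farouk 2/225; Ghada 2/225; Hamid 2/75; Ibtisam 3/5; Khalida 2/25; Maysoon 2/75; Rashida 2/75; Yasmin 2/75; Zuhair 2/25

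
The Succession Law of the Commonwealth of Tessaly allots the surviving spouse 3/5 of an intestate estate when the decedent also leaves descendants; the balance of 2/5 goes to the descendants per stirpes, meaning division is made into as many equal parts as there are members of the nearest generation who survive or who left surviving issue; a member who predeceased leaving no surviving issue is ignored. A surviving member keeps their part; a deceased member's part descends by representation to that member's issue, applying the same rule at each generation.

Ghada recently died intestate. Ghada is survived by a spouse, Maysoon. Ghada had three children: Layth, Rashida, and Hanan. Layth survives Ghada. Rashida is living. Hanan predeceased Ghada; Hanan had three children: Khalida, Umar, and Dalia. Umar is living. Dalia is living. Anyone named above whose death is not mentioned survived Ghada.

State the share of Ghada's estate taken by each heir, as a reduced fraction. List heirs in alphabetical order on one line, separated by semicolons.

Dalia 2/45; Khalida 2/45; Layth 2/15; Maysoon 3/5; Rashida 2/15; Umar 2/45

Maysoon, as surviving spouse, takes 3/5.
The remaining 2/5 passes to Ghada's descendants per stirpes.
The 2/5 is divided into 3 equal shares of 2/15 among Layth, Rashida, Hanan.
Layth is living and takes 2/15.
Rashida is living and takes 2/15.
Hanan predeceased; the 2/15 allotted to Hanan's branch passes to Hanan's issue by representation.
The 2/15 is divided into 3 equal shares of 2/45 among Khalida, Umar, Dalia.
Khalida is living and takes 2/45.
Umar is living and takes 2/45.
Dalia is living and takes 2/45.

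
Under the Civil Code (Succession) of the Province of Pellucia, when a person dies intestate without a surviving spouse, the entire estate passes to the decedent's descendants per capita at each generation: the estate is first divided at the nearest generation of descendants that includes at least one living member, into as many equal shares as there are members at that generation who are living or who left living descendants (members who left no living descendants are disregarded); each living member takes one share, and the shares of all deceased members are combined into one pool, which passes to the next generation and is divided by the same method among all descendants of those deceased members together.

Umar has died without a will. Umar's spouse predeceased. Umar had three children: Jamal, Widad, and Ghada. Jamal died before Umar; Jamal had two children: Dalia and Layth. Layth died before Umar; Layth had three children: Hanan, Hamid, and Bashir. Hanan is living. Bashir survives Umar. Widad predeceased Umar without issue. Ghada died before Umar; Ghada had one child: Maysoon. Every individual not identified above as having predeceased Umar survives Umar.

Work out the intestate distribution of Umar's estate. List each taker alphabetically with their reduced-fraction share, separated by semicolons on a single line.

There is no surviving spouse, so the entire estate passes to Umar's descendants per capita at each generation.
No one at generation 1 (Jamal, Ghada) is living; moving to the next generation.
At generation 2 (Dalia, Layth, Maysoon) there are 3 shares of (1)/3 = 1/3 each.
Living: Dalia and Maysoon — each takes 1/3.
Deceased: Layth. That 1/3 share is carried to generation 3.
At generation 3 (Hanan, Hamid, Bashir) there are 3 shares of (1/3)/3 = 1/9 each.
Living: Hanan, Hamid, and Bashir — each takes 1/9.

Bashir 1/9; Dalia 1/3; Hamid 1/9; Hanan 1/9; Maysoon 1/3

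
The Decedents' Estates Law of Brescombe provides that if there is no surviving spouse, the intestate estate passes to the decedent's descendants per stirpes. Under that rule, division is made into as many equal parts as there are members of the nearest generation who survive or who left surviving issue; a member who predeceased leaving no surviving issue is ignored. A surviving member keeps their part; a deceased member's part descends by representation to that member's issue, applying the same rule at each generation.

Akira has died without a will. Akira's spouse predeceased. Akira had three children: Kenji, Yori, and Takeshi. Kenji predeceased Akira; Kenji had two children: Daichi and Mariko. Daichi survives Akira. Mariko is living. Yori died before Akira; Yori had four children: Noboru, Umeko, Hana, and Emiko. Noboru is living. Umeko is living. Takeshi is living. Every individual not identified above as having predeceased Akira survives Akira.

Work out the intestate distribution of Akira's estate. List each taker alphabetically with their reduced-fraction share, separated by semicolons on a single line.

There is no surviving spouse, so the entire estate passes to Akira's descendants per stirpes.
The estate is divided into 3 equal shares of 1/3 among Kenji, Yori, Takeshi.
Kenji predeceased; the 1/3 allotted to Kenji's branch passes to Kenji's issue by representation.
The 1/3 is divided into 2 equal shares of 1/6 among Daichi, Mariko.
Daichi is living and takes 1/6.
Mariko is living and takes 1/6.
Yori predeceased; the 1/3 allotted to Yori's branch passes to Yori's issue by representation.
The 1/3 is divided into 4 equal shares of 1/12 among Noboru, Umeko, Hana, Emiko.
Noboru is living and takes 1/12.
Umeko is living and takes 1/12.
Hana is living and takes 1/12.
Emiko is living and takes 1/12.
Takeshi is living and takes 1/3.

Daichi 1/6; Emiko 1/12; Hana 1/12; Mariko 1/6; Noboru 1/12; Takeshi 1/3; Umeko 1/12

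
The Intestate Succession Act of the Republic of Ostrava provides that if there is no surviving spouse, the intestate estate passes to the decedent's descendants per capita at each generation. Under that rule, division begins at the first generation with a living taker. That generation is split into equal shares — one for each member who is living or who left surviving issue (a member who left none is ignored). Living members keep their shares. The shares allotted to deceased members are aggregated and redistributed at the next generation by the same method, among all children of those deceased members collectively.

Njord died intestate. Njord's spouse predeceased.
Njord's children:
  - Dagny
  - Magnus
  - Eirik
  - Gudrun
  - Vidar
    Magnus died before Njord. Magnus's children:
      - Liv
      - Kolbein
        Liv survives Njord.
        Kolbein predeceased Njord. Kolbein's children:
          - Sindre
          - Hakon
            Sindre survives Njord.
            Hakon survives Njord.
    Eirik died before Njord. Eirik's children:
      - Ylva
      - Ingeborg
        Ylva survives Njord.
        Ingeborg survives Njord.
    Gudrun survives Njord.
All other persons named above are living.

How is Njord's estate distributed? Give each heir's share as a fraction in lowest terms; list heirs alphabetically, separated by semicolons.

There is no surviving spouse, so the entire estate passes to Njord's descendants per capita at each generation.
At generation 1 (Dagny, Magnus, Eirik, Gudrun, Vidar) there are 5 shares of (1)/5 = 1/5 each.
Living: Dagny, Gudrun, and Vidar — each takes 1/5.
Deceased: Magnus and Eirik. Their combined 2/5 is pooled and carried to generation 2.
At generation 2 (Liv, Kolbein, Ylva, Ingeborg) there are 4 shares of (2/5)/4 = 1/10 each.
Living: Liv, Ylva, and Ingeborg — each takes 1/10.
Deceased: Kolbein. That 1/10 share is carried to generation 3.
At generation 3 (Sindre, Hakon) there are 2 shares of (1/10)/2 = 1/20 each.
Living: Sindre and Hakon — each takes 1/20.

Dagny 1/5; Gudrun 1/5; Hakon 1/20; Ingeborg 1/10; Liv 1/10; Sindre 1/20; Vidar 1/5; Ylva 1/10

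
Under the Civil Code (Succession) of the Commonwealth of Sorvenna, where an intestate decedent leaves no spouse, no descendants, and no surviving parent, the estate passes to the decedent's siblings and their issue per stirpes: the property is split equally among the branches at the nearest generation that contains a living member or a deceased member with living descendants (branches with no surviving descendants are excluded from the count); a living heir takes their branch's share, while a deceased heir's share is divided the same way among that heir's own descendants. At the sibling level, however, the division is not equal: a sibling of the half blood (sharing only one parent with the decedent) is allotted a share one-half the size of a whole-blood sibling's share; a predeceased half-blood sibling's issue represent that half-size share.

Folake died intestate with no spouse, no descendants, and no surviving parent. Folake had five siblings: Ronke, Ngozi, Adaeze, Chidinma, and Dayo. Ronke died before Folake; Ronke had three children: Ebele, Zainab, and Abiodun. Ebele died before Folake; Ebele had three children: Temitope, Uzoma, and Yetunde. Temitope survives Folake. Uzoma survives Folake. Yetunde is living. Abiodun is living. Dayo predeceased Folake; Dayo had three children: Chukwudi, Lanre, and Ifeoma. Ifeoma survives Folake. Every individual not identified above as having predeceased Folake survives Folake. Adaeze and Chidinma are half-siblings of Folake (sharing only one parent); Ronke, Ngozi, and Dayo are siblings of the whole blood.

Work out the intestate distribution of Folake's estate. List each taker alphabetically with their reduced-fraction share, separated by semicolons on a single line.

Abiodun 1/12; Adaeze 1/8; Chidinma 1/8; Chukwudi 1/12; Ifeoma 1/12; Lanre 1/12; Ngozi 1/4; Temitope 1/36; Uzoma 1/36; Yetunde 1/36; Zainab 1/12

No spouse, descendants, or parent survives, so the estate passes to Folake's siblings per stirpes.
Half-blood siblings count for one-half the weight of whole-blood siblings at the initial division.
Dividing 1 in proportion to weights (total weight 4): Ronke (weight 1) → 1/4; Ngozi (weight 1) → 1/4; Adaeze (weight 1/2) → 1/8; Chidinma (weight 1/2) → 1/8; Dayo (weight 1) → 1/4.
Ronke predeceased; the 1/4 allotted to Ronke's branch passes to Ronke's issue by representation.
The 1/4 is divided into 3 equal shares of 1/12 among Ebele, Zainab, Abiodun.
Ebele predeceased; the 1/12 allotted to Ebele's branch passes to Ebele's issue by representation.
The 1/12 is divided into 3 equal shares of 1/36 among Temitope, Uzoma, Yetunde.
Temitope is living and takes 1/36.
Uzoma is living and takes 1/36.
Yetunde is living and takes 1/36.
Zainab is living and takes 1/12.
Abiodun is living and takes 1/12.
Ngozi is living and takes 1/4.
Adaeze is living and takes 1/8.
Chidinma is living and takes 1/8.
Dayo predeceased; the 1/4 allotted to Dayo's branch passes to Dayo's issue by representation.
The 1/4 is divided into 3 equal shares of 1/12 among Chukwudi, Lanre, Ifeoma.
Chukwudi is living and takes 1/12.
Lanre is living and takes 1/12.
Ifeoma is living and takes 1/12.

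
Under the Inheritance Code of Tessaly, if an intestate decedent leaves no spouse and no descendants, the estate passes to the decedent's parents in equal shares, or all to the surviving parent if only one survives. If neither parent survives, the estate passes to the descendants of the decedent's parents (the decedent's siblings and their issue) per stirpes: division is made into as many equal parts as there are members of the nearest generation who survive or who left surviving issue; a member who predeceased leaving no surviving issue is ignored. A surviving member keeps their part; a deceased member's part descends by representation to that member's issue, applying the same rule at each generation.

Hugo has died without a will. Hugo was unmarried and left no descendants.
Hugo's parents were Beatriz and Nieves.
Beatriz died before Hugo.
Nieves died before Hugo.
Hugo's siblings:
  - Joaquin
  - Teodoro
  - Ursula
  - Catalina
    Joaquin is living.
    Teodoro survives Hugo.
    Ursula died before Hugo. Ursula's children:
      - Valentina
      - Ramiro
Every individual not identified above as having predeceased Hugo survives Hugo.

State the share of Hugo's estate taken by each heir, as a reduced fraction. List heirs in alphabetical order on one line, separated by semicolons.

Catalina 1/4; Joaquin 1/4; Ramiro 1/8; Teodoro 1/4; Valentina 1/8

Neither parent survives and there are no descendants, so the estate passes to Hugo's siblings and their issue per stirpes.
The estate is divided into 4 equal shares of 1/4 among Joaquin, Teodoro, Ursula, Catalina.
Joaquin is living and takes 1/4.
Teodoro is living and takes 1/4.
Ursula predeceased; the 1/4 allotted to Ursula's branch passes to Ursula's issue by representation.
The 1/4 is divided into 2 equal shares of 1/8 among Valentina, Ramiro.
Valentina is living and takes 1/8.
Ramiro is living and takes 1/8.
Catalina is living and takes 1/4.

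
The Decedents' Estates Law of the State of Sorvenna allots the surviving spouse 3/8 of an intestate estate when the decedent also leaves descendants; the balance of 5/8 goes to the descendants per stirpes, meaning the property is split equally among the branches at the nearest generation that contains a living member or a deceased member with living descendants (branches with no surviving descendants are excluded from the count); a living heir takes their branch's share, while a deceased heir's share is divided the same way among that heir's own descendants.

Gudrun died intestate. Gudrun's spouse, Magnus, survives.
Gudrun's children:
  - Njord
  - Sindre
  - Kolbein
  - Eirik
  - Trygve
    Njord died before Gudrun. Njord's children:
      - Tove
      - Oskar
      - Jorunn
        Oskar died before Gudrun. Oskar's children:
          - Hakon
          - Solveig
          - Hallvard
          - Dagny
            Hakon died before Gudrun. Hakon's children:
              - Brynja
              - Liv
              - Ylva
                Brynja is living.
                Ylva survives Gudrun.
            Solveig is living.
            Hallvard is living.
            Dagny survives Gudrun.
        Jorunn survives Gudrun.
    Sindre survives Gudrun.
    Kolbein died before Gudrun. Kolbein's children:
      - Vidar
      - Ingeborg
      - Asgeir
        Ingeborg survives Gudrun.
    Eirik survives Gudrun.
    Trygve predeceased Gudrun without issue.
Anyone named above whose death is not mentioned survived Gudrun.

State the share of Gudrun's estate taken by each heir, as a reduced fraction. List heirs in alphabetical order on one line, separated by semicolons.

Asgeir 5/96; Brynja 5/1152; Dagny 5/384; Eirik 5/32; Hallvard 5/384; Ingeborg 5/96; Jorunn 5/96; Liv 5/1152; Magnus 3/8; Sindre 5/32; Solveig 5/384; Tove 5/96; Vidar 5/96; Ylva 5/1152

Magnus, as surviving spouse, takes 3/8.
The remaining 5/8 passes to Gudrun's descendants per stirpes.
Trygve left no surviving issue, so that branch lapses and is disregarded.
The 5/8 is divided into 4 equal shares of 5/32 among Njord, Sindre, Kolbein, Eirik.
Njord predeceased; the 5/32 allotted to Njord's branch passes to Njord's issue by representation.
The 5/32 is divided into 3 equal shares of 5/96 among Tove, Oskar, Jorunn.
Tove is living and takes 5/96.
Oskar predeceased; the 5/96 allotted to Oskar's branch passes to Oskar's issue by representation.
The 5/96 is divided into 4 equal shares of 5/384 among Hakon, Solveig, Hallvard, Dagny.
Hakon predeceased; the 5/384 allotted to Hakon's branch passes to Hakon's issue by representation.
The 5/384 is divided into 3 equal shares of 5/1152 among Brynja, Liv, Ylva.
Brynja is living and takes 5/1152.
Liv is living and takes 5/1152.
Ylva is living and takes 5/1152.
Solveig is living and takes 5/384.
Hallvard is living and takes 5/384.
Dagny is living and takes 5/384.
Jorunn is living and takes 5/96.
Sindre is living and takes 5/32.
Kolbein predeceased; the 5/32 allotted to Kolbein's branch passes to Kolbein's issue by representation.
The 5/32 is divided into 3 equal shares of 5/96 among Vidar, Ingeborg, Asgeir.
Vidar is living and takes 5/96.
Ingeborg is living and takes 5/96.
Asgeir is living and takes 5/96.
Eirik is living and takes 5/32.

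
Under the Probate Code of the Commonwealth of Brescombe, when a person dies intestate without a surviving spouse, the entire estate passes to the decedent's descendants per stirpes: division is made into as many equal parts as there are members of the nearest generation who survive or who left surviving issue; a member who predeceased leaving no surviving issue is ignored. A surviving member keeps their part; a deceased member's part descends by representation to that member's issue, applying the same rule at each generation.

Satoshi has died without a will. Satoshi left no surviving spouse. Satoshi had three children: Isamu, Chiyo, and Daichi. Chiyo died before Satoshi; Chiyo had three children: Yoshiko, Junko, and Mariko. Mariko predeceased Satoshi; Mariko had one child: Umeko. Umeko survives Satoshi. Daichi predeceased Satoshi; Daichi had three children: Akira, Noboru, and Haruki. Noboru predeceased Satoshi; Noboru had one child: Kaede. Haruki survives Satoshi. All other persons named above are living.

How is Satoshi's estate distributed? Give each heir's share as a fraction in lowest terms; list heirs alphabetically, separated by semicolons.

Akira 1/9; Haruki 1/9; Isamu 1/3; Junko 1/9; Kaede 1/9; Umeko 1/9; Yoshiko 1/9

There is no surviving spouse, so the entire estate passes to Satoshi's descendants per stirpes.
The estate is divided into 3 equal shares of 1/3 among Isamu, Chiyo, Daichi.
Isamu is living and takes 1/3.
Chiyo predeceased; the 1/3 allotted to Chiyo's branch passes to Chiyo's issue by representation.
The 1/3 is divided into 3 equal shares of 1/9 among Yoshiko, Junko, Mariko.
Yoshiko is living and takes 1/9.
Junko is living and takes 1/9.
Mariko predeceased; the 1/9 allotted to Mariko's branch passes to Mariko's issue by representation.
Umeko is the sole taker at this level and receives the full 1/9.
Daichi predeceased; the 1/3 allotted to Daichi's branch passes to Daichi's issue by representation.
The 1/3 is divided into 3 equal shares of 1/9 among Akira, Noboru, Haruki.
Akira is living and takes 1/9.
Noboru predeceased; the 1/9 allotted to Noboru's branch passes to Noboru's issue by representation.
Kaede is the sole taker at this level and receives the full 1/9.
Haruki is living and takes 1/9.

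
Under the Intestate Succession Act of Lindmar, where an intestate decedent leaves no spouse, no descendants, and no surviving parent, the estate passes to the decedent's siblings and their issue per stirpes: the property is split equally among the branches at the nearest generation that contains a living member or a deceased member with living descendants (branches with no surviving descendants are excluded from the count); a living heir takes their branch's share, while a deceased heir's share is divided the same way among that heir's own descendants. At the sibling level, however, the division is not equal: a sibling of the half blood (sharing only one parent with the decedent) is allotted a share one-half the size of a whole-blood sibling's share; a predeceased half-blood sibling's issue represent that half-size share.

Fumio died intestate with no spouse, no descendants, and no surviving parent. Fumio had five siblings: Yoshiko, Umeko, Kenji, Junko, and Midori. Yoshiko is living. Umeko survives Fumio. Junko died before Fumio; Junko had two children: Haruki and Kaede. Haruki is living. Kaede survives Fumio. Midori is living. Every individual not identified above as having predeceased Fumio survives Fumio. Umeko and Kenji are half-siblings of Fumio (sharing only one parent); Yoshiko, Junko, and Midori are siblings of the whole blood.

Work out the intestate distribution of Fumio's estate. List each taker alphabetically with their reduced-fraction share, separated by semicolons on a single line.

Haruki 1/8; Kaede 1/8; Kenji 1/8; Midori 1/4; Umeko 1/8; Yoshiko 1/4

No spouse, descendants, or parent survives, so the estate passes to Fumio's siblings per stirpes.
Half-blood siblings count for one-half the weight of whole-blood siblings at the initial division.
Dividing 1 in proportion to weights (total weight 4): Yoshiko (weight 1) → 1/4; Umeko (weight 1/2) → 1/8; Kenji (weight 1/2) → 1/8; Junko (weight 1) → 1/4; Midori (weight 1) → 1/4.
Yoshiko is living and takes 1/4.
Umeko is living and takes 1/8.
Kenji is living and takes 1/8.
Junko predeceased; the 1/4 allotted to Junko's branch passes to Junko's issue by representation.
The 1/4 is divided into 2 equal shares of 1/8 among Haruki, Kaede.
Haruki is living and takes 1/8.
Kaede is living and takes 1/8.
Midori is living and takes 1/4.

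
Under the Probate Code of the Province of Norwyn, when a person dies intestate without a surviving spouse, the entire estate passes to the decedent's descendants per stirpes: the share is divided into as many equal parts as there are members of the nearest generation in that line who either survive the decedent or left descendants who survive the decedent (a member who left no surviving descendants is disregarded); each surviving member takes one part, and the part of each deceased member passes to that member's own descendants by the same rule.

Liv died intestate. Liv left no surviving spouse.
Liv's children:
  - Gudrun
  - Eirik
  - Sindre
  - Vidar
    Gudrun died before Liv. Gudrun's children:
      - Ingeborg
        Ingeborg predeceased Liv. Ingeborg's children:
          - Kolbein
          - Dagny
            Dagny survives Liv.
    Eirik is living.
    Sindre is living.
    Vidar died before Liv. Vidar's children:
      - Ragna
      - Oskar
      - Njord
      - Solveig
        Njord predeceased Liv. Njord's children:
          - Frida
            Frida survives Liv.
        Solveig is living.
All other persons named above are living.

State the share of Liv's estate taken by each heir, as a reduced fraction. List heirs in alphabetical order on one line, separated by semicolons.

There is no surviving spouse, so the entire estate passes to Liv's descendants per stirpes.
The estate is divided into 4 equal shares of 1/4 among Gudrun, Eirik, Sindre, Vidar.
Gudrun predeceased; the 1/4 allotted to Gudrun's branch passes to Gudrun's issue by representation.
Ingeborg's line is the sole branch at this level, so the full 1/4 passes to Ingeborg's issue by representation.
The 1/4 is divided into 2 equal shares of 1/8 among Kolbein, Dagny.
Kolbein is living and takes 1/8.
Dagny is living and takes 1/8.
Eirik is living and takes 1/4.
Sindre is living and takes 1/4.
Vidar predeceased; the 1/4 allotted to Vidar's branch passes to Vidar's issue by representation.
The 1/4 is divided into 4 equal shares of 1/16 among Ragna, Oskar, Njord, Solveig.
Ragna is living and takes 1/16.
Oskar is living and takes 1/16.
Njord predeceased; the 1/16 allotted to Njord's branch passes to Njord's issue by representation.
Frida is the sole taker at this level and receives the full 1/16.
Solveig is living and takes 1/16.

Dagny 1/8; Eirik 1/4; Frida 1/16; Kolbein 1/8; Oskar 1/16; Ragna 1/16; Sindre 1/4; Solveig 1/16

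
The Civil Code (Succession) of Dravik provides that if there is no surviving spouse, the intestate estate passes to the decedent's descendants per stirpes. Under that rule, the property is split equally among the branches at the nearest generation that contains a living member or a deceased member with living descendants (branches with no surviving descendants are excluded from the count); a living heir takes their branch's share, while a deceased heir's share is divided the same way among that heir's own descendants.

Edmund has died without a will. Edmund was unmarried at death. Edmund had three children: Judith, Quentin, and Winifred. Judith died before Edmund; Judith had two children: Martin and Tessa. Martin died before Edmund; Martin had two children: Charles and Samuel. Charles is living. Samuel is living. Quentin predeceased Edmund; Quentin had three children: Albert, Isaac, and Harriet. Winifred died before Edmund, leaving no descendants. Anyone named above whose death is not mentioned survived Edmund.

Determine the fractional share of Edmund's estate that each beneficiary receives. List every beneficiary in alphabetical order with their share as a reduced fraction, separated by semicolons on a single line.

There is no surviving spouse, so the entire estate passes to Edmund's descendants per stirpes.
Winifred left no surviving issue, so that branch lapses and is disregarded.
The estate is divided into 2 equal shares of 1/2 among Judith, Quentin.
Judith predeceased; the 1/2 allotted to Judith's branch passes to Judith's issue by representation.
The 1/2 is divided into 2 equal shares of 1/4 among Martin, Tessa.
Martin predeceased; the 1/4 allotted to Martin's branch passes to Martin's issue by representation.
The 1/4 is divided into 2 equal shares of 1/8 among Charles, Samuel.
Charles is living and takes 1/8.
Samuel is living and takes 1/8.
Tessa is living and takes 1/4.
Quentin predeceased; the 1/2 allotted to Quentin's branch passes to Quentin's issue by representation.
The 1/2 is divided into 3 equal shares of 1/6 among Albert, Isaac, Harriet.
Albert is living and takes 1/6.
Isaac is living and takes 1/6.
Harriet is living and takes 1/6.

Albert 1/6; Charles 1/8; Harriet 1/6; Isaac 1/6; Samuel 1/8; Tessa 1/4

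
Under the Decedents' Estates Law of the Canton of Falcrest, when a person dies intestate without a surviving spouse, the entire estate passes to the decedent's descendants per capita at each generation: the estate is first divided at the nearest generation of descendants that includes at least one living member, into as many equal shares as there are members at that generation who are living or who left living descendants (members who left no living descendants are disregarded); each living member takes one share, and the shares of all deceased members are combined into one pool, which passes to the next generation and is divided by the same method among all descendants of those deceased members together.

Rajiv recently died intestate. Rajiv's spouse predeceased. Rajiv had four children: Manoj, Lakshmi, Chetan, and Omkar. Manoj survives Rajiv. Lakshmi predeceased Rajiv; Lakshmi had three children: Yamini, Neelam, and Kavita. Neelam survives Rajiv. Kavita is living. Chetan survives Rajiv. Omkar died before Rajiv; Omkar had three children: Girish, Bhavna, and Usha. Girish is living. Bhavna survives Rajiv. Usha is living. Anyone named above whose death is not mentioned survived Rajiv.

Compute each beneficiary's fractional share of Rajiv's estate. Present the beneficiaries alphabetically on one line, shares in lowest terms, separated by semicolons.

There is no surviving spouse, so the entire estate passes to Rajiv's descendants per capita at each generation.
At generation 1 (Manoj, Lakshmi, Chetan, Omkar) there are 4 shares of (1)/4 = 1/4 each.
Living: Manoj and Chetan — each takes 1/4.
Deceased: Lakshmi and Omkar. Their combined 1/2 is pooled and carried to generation 2.
At generation 2 (Yamini, Neelam, Kavita, Girish, Bhavna, Usha) there are 6 shares of (1/2)/6 = 1/12 each.
Living: Yamini, Neelam, Kavita, Girish, Bhavna, and Usha — each takes 1/12.

Bhavna 1/12; Chetan 1/4; Girish 1/12; Kavita 1/12; Manoj 1/4; Neelam 1/12; Usha 1/12; Yamini 1/12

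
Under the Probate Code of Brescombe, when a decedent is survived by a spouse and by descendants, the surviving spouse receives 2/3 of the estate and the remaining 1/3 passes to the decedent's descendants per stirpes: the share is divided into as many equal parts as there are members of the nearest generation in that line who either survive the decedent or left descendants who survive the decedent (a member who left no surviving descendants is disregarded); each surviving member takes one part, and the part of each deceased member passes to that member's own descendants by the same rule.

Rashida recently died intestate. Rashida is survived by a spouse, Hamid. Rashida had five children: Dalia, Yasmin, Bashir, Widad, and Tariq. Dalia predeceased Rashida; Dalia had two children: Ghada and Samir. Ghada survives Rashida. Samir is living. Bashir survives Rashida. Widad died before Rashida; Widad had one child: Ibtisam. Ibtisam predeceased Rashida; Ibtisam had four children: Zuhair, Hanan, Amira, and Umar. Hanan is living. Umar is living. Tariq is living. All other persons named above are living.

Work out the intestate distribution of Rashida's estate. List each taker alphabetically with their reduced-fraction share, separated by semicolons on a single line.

Hamid, as surviving spouse, takes 2/3.
The remaining 1/3 passes to Rashida's descendants per stirpes.
The 1/3 is divided into 5 equal shares of 1/15 among Dalia, Yasmin, Bashir, Widad, Tariq.
Dalia predeceased; the 1/15 allotted to Dalia's branch passes to Dalia's issue by representation.
The 1/15 is divided into 2 equal shares of 1/30 among Ghada, Samir.
Ghada is living and takes 1/30.
Samir is living and takes 1/30.
Yasmin is living and takes 1/15.
Bashir is living and takes 1/15.
Widad predeceased; the 1/15 allotted to Widad's branch passes to Widad's issue by representation.
Ibtisam's line is the sole branch at this level, so the full 1/15 passes to Ibtisam's issue by representation.
The 1/15 is divided into 4 equal shares of 1/60 among Zuhair, Hanan, Amira, Umar.
Zuhair is living and takes 1/60.
Hanan is living and takes 1/60.
Amira is living and takes 1/60.
Umar is living and takes 1/60.
Tariq is living and takes 1/15.

Amira 1/60; Bashir 1/15; Ghada 1/30; Hamid 2/3; Hanan 1/60; Samir 1/30; Tariq 1/15; Umar 1/60; Yasmin 1/15; Zuhair 1/60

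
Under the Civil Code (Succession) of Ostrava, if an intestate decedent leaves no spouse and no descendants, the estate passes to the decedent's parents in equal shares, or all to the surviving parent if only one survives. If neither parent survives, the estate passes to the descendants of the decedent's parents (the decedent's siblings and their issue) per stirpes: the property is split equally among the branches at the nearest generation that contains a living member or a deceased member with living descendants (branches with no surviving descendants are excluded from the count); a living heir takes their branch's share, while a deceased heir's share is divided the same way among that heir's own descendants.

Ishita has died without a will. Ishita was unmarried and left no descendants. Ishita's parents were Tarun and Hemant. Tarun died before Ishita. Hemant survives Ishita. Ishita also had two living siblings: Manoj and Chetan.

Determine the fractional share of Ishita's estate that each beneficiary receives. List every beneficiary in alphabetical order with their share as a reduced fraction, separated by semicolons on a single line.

Only one parent, Hemant, survives, so Hemant takes the entire estate. The siblings take nothing because a surviving parent has priority.

Hemant 1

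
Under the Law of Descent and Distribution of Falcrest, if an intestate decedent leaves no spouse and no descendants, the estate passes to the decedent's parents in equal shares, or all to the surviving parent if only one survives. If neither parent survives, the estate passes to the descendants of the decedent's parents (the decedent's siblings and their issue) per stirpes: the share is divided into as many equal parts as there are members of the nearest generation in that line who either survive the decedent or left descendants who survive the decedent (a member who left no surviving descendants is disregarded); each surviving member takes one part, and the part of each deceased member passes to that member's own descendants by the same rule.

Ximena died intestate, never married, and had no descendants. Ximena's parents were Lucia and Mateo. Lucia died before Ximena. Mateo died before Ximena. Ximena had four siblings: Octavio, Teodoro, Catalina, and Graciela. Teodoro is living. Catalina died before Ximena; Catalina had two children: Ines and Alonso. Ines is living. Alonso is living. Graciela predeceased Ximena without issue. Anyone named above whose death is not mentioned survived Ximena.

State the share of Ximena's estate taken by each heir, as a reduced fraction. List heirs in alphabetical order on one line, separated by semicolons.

Neither parent survives and there are no descendants, so the estate passes to Ximena's siblings and their issue per stirpes.
Graciela left no surviving issue, so that branch lapses and is disregarded.
The estate is divided into 3 equal shares of 1/3 among Octavio, Teodoro, Catalina.
Octavio is living and takes 1/3.
Teodoro is living and takes 1/3.
Catalina predeceased; the 1/3 allotted to Catalina's branch passes to Catalina's issue by representation.
The 1/3 is divided into 2 equal shares of 1/6 among Ines, Alonso.
Ines is living and takes 1/6.
Alonso is living and takes 1/6.

Alonso 1/6; Ines 1/6; Octavio 1/3; Teodoro 1/3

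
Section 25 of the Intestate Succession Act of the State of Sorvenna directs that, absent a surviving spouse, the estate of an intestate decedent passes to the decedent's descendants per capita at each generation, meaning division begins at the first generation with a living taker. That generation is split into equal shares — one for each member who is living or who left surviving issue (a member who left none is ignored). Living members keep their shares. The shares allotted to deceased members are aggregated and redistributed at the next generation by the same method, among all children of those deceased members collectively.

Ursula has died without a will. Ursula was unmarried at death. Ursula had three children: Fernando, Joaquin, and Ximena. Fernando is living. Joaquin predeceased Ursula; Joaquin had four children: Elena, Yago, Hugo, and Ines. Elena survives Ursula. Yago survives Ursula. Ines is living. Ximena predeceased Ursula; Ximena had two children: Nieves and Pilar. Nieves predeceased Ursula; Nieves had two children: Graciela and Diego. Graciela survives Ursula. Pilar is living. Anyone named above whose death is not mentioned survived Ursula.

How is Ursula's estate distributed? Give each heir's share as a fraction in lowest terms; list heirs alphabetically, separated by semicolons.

Diego 1/18; Elena 1/9; Fernando 1/3; Graciela 1/18; Hugo 1/9; Ines 1/9; Pilar 1/9; Yago 1/9

There is no surviving spouse, so the entire estate passes to Ursula's descendants per capita at each generation.
At generation 1 (Fernando, Joaquin, Ximena) there are 3 shares of (1)/3 = 1/3 each.
Living: Fernando — each takes 1/3.
Deceased: Joaquin and Ximena. Their combined 2/3 is pooled and carried to generation 2.
At generation 2 (Elena, Yago, Hugo, Ines, Nieves, Pilar) there are 6 shares of (2/3)/6 = 1/9 each.
Living: Elena, Yago, Hugo, Ines, and Pilar — each takes 1/9.
Deceased: Nieves. That 1/9 share is carried to generation 3.
At generation 3 (Graciela, Diego) there are 2 shares of (1/9)/2 = 1/18 each.
Living: Graciela and Diego — each takes 1/18.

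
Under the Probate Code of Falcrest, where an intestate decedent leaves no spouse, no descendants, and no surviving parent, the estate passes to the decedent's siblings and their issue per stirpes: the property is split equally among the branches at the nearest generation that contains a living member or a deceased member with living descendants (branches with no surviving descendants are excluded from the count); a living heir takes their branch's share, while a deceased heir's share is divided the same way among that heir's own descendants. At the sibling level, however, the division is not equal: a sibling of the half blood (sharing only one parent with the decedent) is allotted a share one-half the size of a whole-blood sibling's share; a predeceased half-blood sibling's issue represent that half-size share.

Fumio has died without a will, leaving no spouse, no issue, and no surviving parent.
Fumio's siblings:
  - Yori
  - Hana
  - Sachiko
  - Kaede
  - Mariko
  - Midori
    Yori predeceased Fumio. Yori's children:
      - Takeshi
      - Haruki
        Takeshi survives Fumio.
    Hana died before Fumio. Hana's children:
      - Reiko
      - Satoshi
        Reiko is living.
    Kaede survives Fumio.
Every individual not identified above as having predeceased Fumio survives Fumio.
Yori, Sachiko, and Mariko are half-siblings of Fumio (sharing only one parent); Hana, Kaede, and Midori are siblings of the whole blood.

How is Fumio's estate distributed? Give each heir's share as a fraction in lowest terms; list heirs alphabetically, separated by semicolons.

No spouse, descendants, or parent survives, so the estate passes to Fumio's siblings per stirpes.
Half-blood siblings count for one-half the weight of whole-blood siblings at the initial division.
Dividing 1 in proportion to weights (total weight 9/2): Yori (weight 1/2) → 1/9; Hana (weight 1) → 2/9; Sachiko (weight 1/2) → 1/9; Kaede (weight 1) → 2/9; Mariko (weight 1/2) → 1/9; Midori (weight 1) → 2/9.
Yori predeceased; the 1/9 allotted to Yori's branch passes to Yori's issue by representation.
The 1/9 is divided into 2 equal shares of 1/18 among Takeshi, Haruki.
Takeshi is living and takes 1/18.
Haruki is living and takes 1/18.
Hana predeceased; the 2/9 allotted to Hana's branch passes to Hana's issue by representation.
The 2/9 is divided into 2 equal shares of 1/9 among Reiko, Satoshi.
Reiko is living and takes 1/9.
Satoshi is living and takes 1/9.
Sachiko is living and takes 1/9.
Kaede is living and takes 2/9.
Mariko is living and takes 1/9.
Midori is living and takes 2/9.

Haruki 1/18; Kaede 2/9; Mariko 1/9; Midori 2/9; Reiko 1/9; Sachiko 1/9; Satoshi 1/9; Takeshi 1/18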